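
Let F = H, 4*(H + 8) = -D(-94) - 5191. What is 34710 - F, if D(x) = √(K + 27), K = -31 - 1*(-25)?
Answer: 144063/4 + √21/4 ≈ 36017.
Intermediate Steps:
K = -6 (K = -31 + 25 = -6)
D(x) = √21 (D(x) = √(-6 + 27) = √21)
H = -5223/4 - √21/4 (H = -8 + (-√21 - 5191)/4 = -8 + (-5191 - √21)/4 = -8 + (-5191/4 - √21/4) = -5223/4 - √21/4 ≈ -1306.9)
F = -5223/4 - √21/4 ≈ -1306.9
34710 - F = 34710 - (-5223/4 - √21/4) = 34710 + (5223/4 + √21/4) = 144063/4 + √21/4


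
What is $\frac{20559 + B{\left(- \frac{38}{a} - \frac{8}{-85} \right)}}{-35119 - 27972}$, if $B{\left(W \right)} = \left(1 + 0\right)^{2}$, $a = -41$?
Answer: $- \frac{20560}{63091} \approx -0.32588$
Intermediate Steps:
$B{\left(W \right)} = 1$ ($B{\left(W \right)} = 1^{2} = 1$)
$\frac{20559 + B{\left(- \frac{38}{a} - \frac{8}{-85} \right)}}{-35119 - 27972} = \frac{20559 + 1}{-35119 - 27972} = \frac{20560}{-63091} = 20560 \left(- \frac{1}{63091}\right) = - \frac{20560}{63091}$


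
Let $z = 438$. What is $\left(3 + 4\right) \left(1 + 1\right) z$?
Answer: $6132$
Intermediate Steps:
$\left(3 + 4\right) \left(1 + 1\right) z = \left(3 + 4\right) \left(1 + 1\right) 438 = 7 \cdot 2 \cdot 438 = 14 \cdot 438 = 6132$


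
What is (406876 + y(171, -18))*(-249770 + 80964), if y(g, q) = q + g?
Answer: -68708937374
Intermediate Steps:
y(g, q) = g + q
(406876 + y(171, -18))*(-249770 + 80964) = (406876 + (171 - 18))*(-249770 + 80964) = (406876 + 153)*(-168806) = 407029*(-168806) = -68708937374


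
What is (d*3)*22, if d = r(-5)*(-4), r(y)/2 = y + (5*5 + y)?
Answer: -7920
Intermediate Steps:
r(y) = 50 + 4*y (r(y) = 2*(y + (5*5 + y)) = 2*(y + (25 + y)) = 2*(25 + 2*y) = 50 + 4*y)
d = -120 (d = (50 + 4*(-5))*(-4) = (50 - 20)*(-4) = 30*(-4) = -120)
(d*3)*22 = -120*3*22 = -360*22 = -7920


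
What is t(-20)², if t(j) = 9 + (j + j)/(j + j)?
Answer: 100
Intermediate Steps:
t(j) = 10 (t(j) = 9 + (2*j)/((2*j)) = 9 + (2*j)*(1/(2*j)) = 9 + 1 = 10)
t(-20)² = 10² = 100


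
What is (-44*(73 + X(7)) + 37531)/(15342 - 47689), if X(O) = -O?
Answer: -34627/32347 ≈ -1.0705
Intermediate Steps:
(-44*(73 + X(7)) + 37531)/(15342 - 47689) = (-44*(73 - 1*7) + 37531)/(15342 - 47689) = (-44*(73 - 7) + 37531)/(-32347) = (-44*66 + 37531)*(-1/32347) = (-2904 + 37531)*(-1/32347) = 34627*(-1/32347) = -34627/32347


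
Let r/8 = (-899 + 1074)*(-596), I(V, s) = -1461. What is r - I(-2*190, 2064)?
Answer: -832939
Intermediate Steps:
r = -834400 (r = 8*((-899 + 1074)*(-596)) = 8*(175*(-596)) = 8*(-104300) = -834400)
r - I(-2*190, 2064) = -834400 - 1*(-1461) = -834400 + 1461 = -832939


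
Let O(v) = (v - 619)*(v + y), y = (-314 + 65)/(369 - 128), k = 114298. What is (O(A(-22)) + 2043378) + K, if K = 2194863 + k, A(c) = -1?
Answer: 1049265699/241 ≈ 4.3538e+6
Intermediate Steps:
y = -249/241 ≈ -1.0332
O(v) = (-619 + v)*(-249/241 + v) (O(v) = (v - 619)*(v - 249/241) = (-619 + v)*(-249/241 + v))
K = 2309161 (K = 2194863 + 114298 = 2309161)
(O(A(-22)) + 2043378) + K = ((154131/241 + (-1)² - 149428/241*(-1)) + 2043378) + 2309161 = ((154131/241 + 1 + 149428/241) + 2043378) + 2309161 = (303800/241 + 2043378) + 2309161 = 492757898/241 + 2309161 = 1049265699/241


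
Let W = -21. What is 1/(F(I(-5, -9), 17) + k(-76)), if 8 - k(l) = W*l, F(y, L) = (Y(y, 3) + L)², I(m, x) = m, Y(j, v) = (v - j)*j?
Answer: -1/1059 ≈ -0.00094429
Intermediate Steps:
Y(j, v) = j*(v - j)
F(y, L) = (L + y*(3 - y))² (F(y, L) = (y*(3 - y) + L)² = (L + y*(3 - y))²)
k(l) = 8 + 21*l (k(l) = 8 - (-21)*l = 8 + 21*l)
1/(F(I(-5, -9), 17) + k(-76)) = 1/((17 - 1*(-5)*(-3 - 5))² + (8 + 21*(-76))) = 1/((17 - 1*(-5)*(-8))² + (8 - 1596)) = 1/((17 - 40)² - 1588) = 1/((-23)² - 1588) = 1/(529 - 1588) = 1/(-1059) = -1/1059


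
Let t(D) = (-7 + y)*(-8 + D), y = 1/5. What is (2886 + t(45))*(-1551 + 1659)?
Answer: 1422576/5 ≈ 2.8452e+5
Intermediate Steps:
y = 1/5 ≈ 0.20000
t(D) = 272/5 - 34*D/5 (t(D) = (-7 + 1/5)*(-8 + D) = -34*(-8 + D)/5 = 272/5 - 34*D/5)
(2886 + t(45))*(-1551 + 1659) = (2886 + (272/5 - 34/5*45))*(-1551 + 1659) = (2886 + (272/5 - 306))*108 = (2886 - 1258/5)*108 = (13172/5)*108 = 1422576/5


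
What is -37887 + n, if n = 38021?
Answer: 134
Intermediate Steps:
-37887 + n = -37887 + 38021 = 134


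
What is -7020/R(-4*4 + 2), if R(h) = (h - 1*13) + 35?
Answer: -1755/2 ≈ -877.50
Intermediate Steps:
R(h) = 22 + h (R(h) = (h - 13) + 35 = (-13 + h) + 35 = 22 + h)
-7020/R(-4*4 + 2) = -7020/(22 + (-4*4 + 2)) = -7020/(22 + (-16 + 2)) = -7020/(22 - 14) = -7020/8 = -7020*1/8 = -1755/2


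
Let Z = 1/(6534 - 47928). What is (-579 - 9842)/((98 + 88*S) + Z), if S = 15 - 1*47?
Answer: 431366874/112508893 ≈ 3.8341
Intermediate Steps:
S = -32 (S = 15 - 47 = -32)
Z = -1/41394 (Z = 1/(-41394) = -1/41394 ≈ -2.4158e-5)
(-579 - 9842)/((98 + 88*S) + Z) = (-579 - 9842)/((98 + 88*(-32)) - 1/41394) = -10421/((98 - 2816) - 1/41394) = -10421/(-2718 - 1/41394) = -10421/(-112508893/41394) = -10421*(-41394/112508893) = 431366874/112508893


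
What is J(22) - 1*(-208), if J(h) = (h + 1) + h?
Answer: 253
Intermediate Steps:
J(h) = 1 + 2*h (J(h) = (1 + h) + h = 1 + 2*h)
J(22) - 1*(-208) = (1 + 2*22) - 1*(-208) = (1 + 44) + 208 = 45 + 208 = 253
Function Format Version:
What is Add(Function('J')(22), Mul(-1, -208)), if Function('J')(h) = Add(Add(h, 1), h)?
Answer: 253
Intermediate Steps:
Function('J')(h) = Add(1, Mul(2, h)) (Function('J')(h) = Add(Add(1, h), h) = Add(1, Mul(2, h)))
Add(Function('J')(22), Mul(-1, -208)) = Add(Add(1, Mul(2, 22)), Mul(-1, -208)) = Add(Add(1, 44), 208) = Add(45, 208) = 253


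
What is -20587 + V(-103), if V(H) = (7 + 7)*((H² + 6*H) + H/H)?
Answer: 119301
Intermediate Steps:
V(H) = 14 + 14*H² + 84*H (V(H) = 14*((H² + 6*H) + 1) = 14*(1 + H² + 6*H) = 14 + 14*H² + 84*H)
-20587 + V(-103) = -20587 + (14 + 14*(-103)² + 84*(-103)) = -20587 + (14 + 14*10609 - 8652) = -20587 + (14 + 148526 - 8652) = -20587 + 139888 = 119301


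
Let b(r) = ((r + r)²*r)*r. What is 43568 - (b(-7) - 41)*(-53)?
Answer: 550407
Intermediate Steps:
b(r) = 4*r⁴ (b(r) = ((2*r)²*r)*r = ((4*r²)*r)*r = (4*r³)*r = 4*r⁴)
43568 - (b(-7) - 41)*(-53) = 43568 - (4*(-7)⁴ - 41)*(-53) = 43568 - (4*2401 - 41)*(-53) = 43568 - (9604 - 41)*(-53) = 43568 - 9563*(-53) = 43568 - 1*(-506839) = 43568 + 506839 = 550407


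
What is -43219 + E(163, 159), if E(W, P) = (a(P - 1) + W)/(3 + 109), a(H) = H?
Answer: -4840207/112 ≈ -43216.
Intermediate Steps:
E(W, P) = -1/112 + P/112 + W/112 (E(W, P) = ((P - 1) + W)/(3 + 109) = ((-1 + P) + W)/112 = (-1 + P + W)*(1/112) = -1/112 + P/112 + W/112)
-43219 + E(163, 159) = -43219 + (-1/112 + (1/112)*159 + (1/112)*163) = -43219 + (-1/112 + 159/112 + 163/112) = -43219 + 321/112 = -4840207/112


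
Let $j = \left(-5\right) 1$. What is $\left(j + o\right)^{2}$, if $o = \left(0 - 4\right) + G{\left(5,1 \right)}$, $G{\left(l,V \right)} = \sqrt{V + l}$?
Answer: $\left(9 - \sqrt{6}\right)^{2} \approx 42.909$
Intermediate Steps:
$o = -4 + \sqrt{6}$ ($o = \left(0 - 4\right) + \sqrt{1 + 5} = -4 + \sqrt{6} \approx -1.5505$)
$j = -5$
$\left(j + o\right)^{2} = \left(-5 - \left(4 - \sqrt{6}\right)\right)^{2} = \left(-9 + \sqrt{6}\right)^{2}$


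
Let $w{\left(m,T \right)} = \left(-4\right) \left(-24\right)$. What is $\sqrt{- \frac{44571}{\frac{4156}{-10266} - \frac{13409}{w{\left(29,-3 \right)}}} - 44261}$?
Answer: $\frac{i \sqrt{2584949467171350845}}{7669765} \approx 209.63 i$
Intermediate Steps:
$w{\left(m,T \right)} = 96$
$\sqrt{- \frac{44571}{\frac{4156}{-10266} - \frac{13409}{w{\left(29,-3 \right)}}} - 44261} = \sqrt{- \frac{44571}{\frac{4156}{-10266} - \frac{13409}{96}} - 44261} = \sqrt{- \frac{44571}{4156 \left(- \frac{1}{10266}\right) - \frac{13409}{96}} - 44261} = \sqrt{- \frac{44571}{- \frac{2078}{5133} - \frac{13409}{96}} - 44261} = \sqrt{- \frac{44571}{- \frac{7669765}{54752}} - 44261} = \sqrt{\left(-44571\right) \left(- \frac{54752}{7669765}\right) - 44261} = \sqrt{\frac{2440351392}{7669765} - 44261} = \sqrt{- \frac{337031117273}{7669765}} = \frac{i \sqrt{2584949467171350845}}{7669765}$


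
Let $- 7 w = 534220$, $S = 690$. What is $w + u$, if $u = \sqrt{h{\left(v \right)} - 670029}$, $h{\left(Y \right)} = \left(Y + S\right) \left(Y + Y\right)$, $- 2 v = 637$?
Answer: $- \frac{534220}{7} + \frac{i \sqrt{3626698}}{2} \approx -76317.0 + 952.19 i$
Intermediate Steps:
$v = - \frac{637}{2}$ ($v = \left(- \frac{1}{2}\right) 637 = - \frac{637}{2} \approx -318.5$)
$w = - \frac{534220}{7}$ ($w = \left(- \frac{1}{7}\right) 534220 = - \frac{534220}{7} \approx -76317.0$)
$h{\left(Y \right)} = 2 Y \left(690 + Y\right)$ ($h{\left(Y \right)} = \left(Y + 690\right) \left(Y + Y\right) = \left(690 + Y\right) 2 Y = 2 Y \left(690 + Y\right)$)
$u = \frac{i \sqrt{3626698}}{2}$ ($u = \sqrt{2 \left(- \frac{637}{2}\right) \left(690 - \frac{637}{2}\right) - 670029} = \sqrt{2 \left(- \frac{637}{2}\right) \frac{743}{2} - 670029} = \sqrt{- \frac{473291}{2} - 670029} = \sqrt{- \frac{1813349}{2}} = \frac{i \sqrt{3626698}}{2} \approx 952.19 i$)
$w + u = - \frac{534220}{7} + \frac{i \sqrt{3626698}}{2}$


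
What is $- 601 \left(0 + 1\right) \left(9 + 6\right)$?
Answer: $-9015$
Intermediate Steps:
$- 601 \left(0 + 1\right) \left(9 + 6\right) = - 601 \cdot 1 \cdot 15 = \left(-601\right) 15 = -9015$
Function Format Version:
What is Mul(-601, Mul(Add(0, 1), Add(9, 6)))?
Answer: -9015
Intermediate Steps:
Mul(-601, Mul(Add(0, 1), Add(9, 6))) = Mul(-601, Mul(1, 15)) = Mul(-601, 15) = -9015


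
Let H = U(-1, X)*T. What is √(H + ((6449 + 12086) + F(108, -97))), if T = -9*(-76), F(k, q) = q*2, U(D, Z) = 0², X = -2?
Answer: √18341 ≈ 135.43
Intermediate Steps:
U(D, Z) = 0
F(k, q) = 2*q
T = 684
H = 0 (H = 0*684 = 0)
√(H + ((6449 + 12086) + F(108, -97))) = √(0 + ((6449 + 12086) + 2*(-97))) = √(0 + (18535 - 194)) = √(0 + 18341) = √18341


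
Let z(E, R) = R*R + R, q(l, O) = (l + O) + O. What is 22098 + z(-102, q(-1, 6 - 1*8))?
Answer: 22118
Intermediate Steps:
q(l, O) = l + 2*O (q(l, O) = (O + l) + O = l + 2*O)
z(E, R) = R + R² (z(E, R) = R² + R = R + R²)
22098 + z(-102, q(-1, 6 - 1*8)) = 22098 + (-1 + 2*(6 - 1*8))*(1 + (-1 + 2*(6 - 1*8))) = 22098 + (-1 + 2*(6 - 8))*(1 + (-1 + 2*(6 - 8))) = 22098 + (-1 + 2*(-2))*(1 + (-1 + 2*(-2))) = 22098 + (-1 - 4)*(1 + (-1 - 4)) = 22098 - 5*(1 - 5) = 22098 - 5*(-4) = 22098 + 20 = 22118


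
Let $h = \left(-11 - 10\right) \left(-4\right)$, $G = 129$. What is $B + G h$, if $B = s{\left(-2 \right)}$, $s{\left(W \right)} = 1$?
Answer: $10837$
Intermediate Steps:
$B = 1$
$h = 84$ ($h = \left(-11 - 10\right) \left(-4\right) = \left(-21\right) \left(-4\right) = 84$)
$B + G h = 1 + 129 \cdot 84 = 1 + 10836 = 10837$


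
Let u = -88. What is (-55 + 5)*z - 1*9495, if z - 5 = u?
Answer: -5345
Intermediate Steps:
z = -83 (z = 5 - 88 = -83)
(-55 + 5)*z - 1*9495 = (-55 + 5)*(-83) - 1*9495 = -50*(-83) - 9495 = 4150 - 9495 = -5345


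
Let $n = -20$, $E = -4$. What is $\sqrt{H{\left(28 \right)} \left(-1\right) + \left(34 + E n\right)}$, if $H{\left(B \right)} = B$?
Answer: $\sqrt{86} \approx 9.2736$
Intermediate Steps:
$\sqrt{H{\left(28 \right)} \left(-1\right) + \left(34 + E n\right)} = \sqrt{28 \left(-1\right) + \left(34 - -80\right)} = \sqrt{-28 + \left(34 + 80\right)} = \sqrt{-28 + 114} = \sqrt{86}$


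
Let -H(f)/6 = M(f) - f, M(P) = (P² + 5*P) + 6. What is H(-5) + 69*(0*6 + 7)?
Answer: 417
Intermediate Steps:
M(P) = 6 + P² + 5*P
H(f) = -36 - 24*f - 6*f² (H(f) = -6*((6 + f² + 5*f) - f) = -6*(6 + f² + 4*f) = -36 - 24*f - 6*f²)
H(-5) + 69*(0*6 + 7) = (-36 - 24*(-5) - 6*(-5)²) + 69*(0*6 + 7) = (-36 + 120 - 6*25) + 69*(0 + 7) = (-36 + 120 - 150) + 69*7 = -66 + 483 = 417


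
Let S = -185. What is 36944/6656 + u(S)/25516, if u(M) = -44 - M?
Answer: 14743775/2653664 ≈ 5.5560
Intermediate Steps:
36944/6656 + u(S)/25516 = 36944/6656 + (-44 - 1*(-185))/25516 = 36944*(1/6656) + (-44 + 185)*(1/25516) = 2309/416 + 141*(1/25516) = 2309/416 + 141/25516 = 14743775/2653664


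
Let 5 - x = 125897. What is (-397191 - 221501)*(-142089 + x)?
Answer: 165797700852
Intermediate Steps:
x = -125892 (x = 5 - 1*125897 = 5 - 125897 = -125892)
(-397191 - 221501)*(-142089 + x) = (-397191 - 221501)*(-142089 - 125892) = -618692*(-267981) = 165797700852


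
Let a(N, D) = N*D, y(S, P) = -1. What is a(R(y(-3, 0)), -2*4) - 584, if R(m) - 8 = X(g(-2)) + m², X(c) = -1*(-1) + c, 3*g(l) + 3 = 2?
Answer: -1984/3 ≈ -661.33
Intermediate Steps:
g(l) = -⅓ (g(l) = -1 + (⅓)*2 = -1 + ⅔ = -⅓)
X(c) = 1 + c
R(m) = 26/3 + m² (R(m) = 8 + ((1 - ⅓) + m²) = 8 + (⅔ + m²) = 26/3 + m²)
a(N, D) = D*N
a(R(y(-3, 0)), -2*4) - 584 = (-2*4)*(26/3 + (-1)²) - 584 = -8*(26/3 + 1) - 584 = -8*29/3 - 584 = -232/3 - 584 = -1984/3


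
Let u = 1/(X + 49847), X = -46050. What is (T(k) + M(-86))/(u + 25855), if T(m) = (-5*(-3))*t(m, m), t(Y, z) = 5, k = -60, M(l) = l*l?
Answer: 28367387/98171436 ≈ 0.28896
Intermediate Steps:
M(l) = l**2
u = 1/3797 (u = 1/(-46050 + 49847) = 1/3797 ≈ 0.00026337)
T(m) = 75 (T(m) = -5*(-3)*5 = 15*5 = 75)
(T(k) + M(-86))/(u + 25855) = (75 + (-86)**2)/(1/3797 + 25855) = (75 + 7396)/(98171436/3797) = 7471*(3797/98171436) = 28367387/98171436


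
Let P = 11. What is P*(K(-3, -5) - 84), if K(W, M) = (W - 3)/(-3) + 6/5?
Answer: -4444/5 ≈ -888.80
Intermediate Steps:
K(W, M) = 11/5 - W/3 (K(W, M) = (-3 + W)*(-⅓) + 6*(⅕) = (1 - W/3) + 6/5 = 11/5 - W/3)
P*(K(-3, -5) - 84) = 11*((11/5 - ⅓*(-3)) - 84) = 11*((11/5 + 1) - 84) = 11*(16/5 - 84) = 11*(-404/5) = -4444/5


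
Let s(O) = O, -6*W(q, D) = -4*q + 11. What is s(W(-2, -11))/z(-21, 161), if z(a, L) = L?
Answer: -19/966 ≈ -0.019669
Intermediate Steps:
W(q, D) = -11/6 + 2*q/3 (W(q, D) = -(-4*q + 11)/6 = -(11 - 4*q)/6 = -11/6 + 2*q/3)
s(W(-2, -11))/z(-21, 161) = (-11/6 + (⅔)*(-2))/161 = (-11/6 - 4/3)*(1/161) = -19/6*1/161 = -19/966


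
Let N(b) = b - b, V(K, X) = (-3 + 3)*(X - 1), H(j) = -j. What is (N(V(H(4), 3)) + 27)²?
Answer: 729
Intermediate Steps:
V(K, X) = 0 (V(K, X) = 0*(-1 + X) = 0)
N(b) = 0
(N(V(H(4), 3)) + 27)² = (0 + 27)² = 27² = 729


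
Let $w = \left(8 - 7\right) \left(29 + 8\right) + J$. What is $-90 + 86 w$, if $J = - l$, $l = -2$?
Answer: $3264$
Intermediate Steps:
$J = 2$ ($J = \left(-1\right) \left(-2\right) = 2$)
$w = 39$ ($w = \left(8 - 7\right) \left(29 + 8\right) + 2 = 1 \cdot 37 + 2 = 37 + 2 = 39$)
$-90 + 86 w = -90 + 86 \cdot 39 = -90 + 3354 = 3264$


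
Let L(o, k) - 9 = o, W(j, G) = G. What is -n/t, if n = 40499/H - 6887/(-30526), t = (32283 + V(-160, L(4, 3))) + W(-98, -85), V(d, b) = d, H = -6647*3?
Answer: 1098938807/19502138232708 ≈ 5.6350e-5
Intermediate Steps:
H = -19941
L(o, k) = 9 + o
t = 32038 (t = (32283 - 160) - 85 = 32123 - 85 = 32038)
n = -1098938807/608718966 (n = 40499/(-19941) - 6887/(-30526) = 40499*(-1/19941) - 6887*(-1/30526) = -40499/19941 + 6887/30526 = -1098938807/608718966 ≈ -1.8053)
-n/t = -(-1098938807)/(608718966*32038) = -1*(-1098938807/19502138232708) = 1098938807/19502138232708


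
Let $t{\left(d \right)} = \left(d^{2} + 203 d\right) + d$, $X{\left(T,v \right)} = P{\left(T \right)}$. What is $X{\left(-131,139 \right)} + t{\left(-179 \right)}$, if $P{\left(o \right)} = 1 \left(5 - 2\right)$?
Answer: $-4472$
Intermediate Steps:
$P{\left(o \right)} = 3$ ($P{\left(o \right)} = 1 \cdot 3 = 3$)
$X{\left(T,v \right)} = 3$
$t{\left(d \right)} = d^{2} + 204 d$
$X{\left(-131,139 \right)} + t{\left(-179 \right)} = 3 - 179 \left(204 - 179\right) = 3 - 4475 = -4472$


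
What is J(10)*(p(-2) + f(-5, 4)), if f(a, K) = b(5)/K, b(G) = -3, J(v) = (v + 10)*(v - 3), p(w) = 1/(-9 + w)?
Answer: -1295/11 ≈ -117.73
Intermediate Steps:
J(v) = (-3 + v)*(10 + v) (J(v) = (10 + v)*(-3 + v) = (-3 + v)*(10 + v))
f(a, K) = -3/K
J(10)*(p(-2) + f(-5, 4)) = (-30 + 10**2 + 7*10)*(1/(-9 - 2) - 3/4) = (-30 + 100 + 70)*(1/(-11) - 3*1/4) = 140*(-1/11 - 3/4) = 140*(-37/44) = -1295/11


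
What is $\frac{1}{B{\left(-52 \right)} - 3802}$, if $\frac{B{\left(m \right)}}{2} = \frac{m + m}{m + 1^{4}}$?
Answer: $- \frac{51}{193694} \approx -0.0002633$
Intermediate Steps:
$B{\left(m \right)} = \frac{4 m}{1 + m}$ ($B{\left(m \right)} = 2 \frac{m + m}{m + 1^{4}} = 2 \frac{2 m}{m + 1} = 2 \frac{2 m}{1 + m} = \frac{4 m}{1 + m}$)
$\frac{1}{B{\left(-52 \right)} - 3802} = \frac{1}{4 \left(-52\right) \frac{1}{1 - 52} - 3802} = \frac{1}{4 \left(-52\right) \frac{1}{-51} - 3802} = \frac{1}{4 \left(-52\right) \left(- \frac{1}{51}\right) - 3802} = \frac{1}{\frac{208}{51} - 3802} = \frac{1}{- \frac{193694}{51}} = - \frac{51}{193694}$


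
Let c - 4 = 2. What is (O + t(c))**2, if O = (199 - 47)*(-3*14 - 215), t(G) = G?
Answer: 1525527364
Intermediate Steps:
c = 6 (c = 4 + 2 = 6)
O = -39064 (O = 152*(-42 - 215) = 152*(-257) = -39064)
(O + t(c))**2 = (-39064 + 6)**2 = (-39058)**2 = 1525527364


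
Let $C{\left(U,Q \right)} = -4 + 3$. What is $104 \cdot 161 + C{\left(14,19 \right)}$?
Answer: $16743$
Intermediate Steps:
$C{\left(U,Q \right)} = -1$
$104 \cdot 161 + C{\left(14,19 \right)} = 104 \cdot 161 - 1 = 16744 - 1 = 16743$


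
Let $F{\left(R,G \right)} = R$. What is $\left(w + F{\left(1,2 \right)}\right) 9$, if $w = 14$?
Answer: $135$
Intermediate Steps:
$\left(w + F{\left(1,2 \right)}\right) 9 = \left(14 + 1\right) 9 = 15 \cdot 9 = 135$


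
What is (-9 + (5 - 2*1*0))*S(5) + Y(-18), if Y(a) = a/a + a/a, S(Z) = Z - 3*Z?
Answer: 42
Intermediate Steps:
S(Z) = -2*Z
Y(a) = 2 (Y(a) = 1 + 1 = 2)
(-9 + (5 - 2*1*0))*S(5) + Y(-18) = (-9 + (5 - 2*1*0))*(-2*5) + 2 = (-9 + (5 - 2*0))*(-10) + 2 = (-9 + (5 + 0))*(-10) + 2 = (-9 + 5)*(-10) + 2 = -4*(-10) + 2 = 40 + 2 = 42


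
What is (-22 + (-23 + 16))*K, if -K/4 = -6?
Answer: -696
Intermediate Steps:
K = 24 (K = -4*(-6) = 24)
(-22 + (-23 + 16))*K = (-22 + (-23 + 16))*24 = (-22 - 7)*24 = -29*24 = -696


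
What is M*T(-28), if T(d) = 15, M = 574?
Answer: 8610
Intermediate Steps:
M*T(-28) = 574*15 = 8610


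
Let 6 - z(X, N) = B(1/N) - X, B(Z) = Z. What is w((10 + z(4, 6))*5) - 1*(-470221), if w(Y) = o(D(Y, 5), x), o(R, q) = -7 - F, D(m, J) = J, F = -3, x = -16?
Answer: 470217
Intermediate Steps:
z(X, N) = 6 + X - 1/N (z(X, N) = 6 - (1/N - X) = 6 + (X - 1/N) = 6 + X - 1/N)
o(R, q) = -4 (o(R, q) = -7 - 1*(-3) = -7 + 3 = -4)
w(Y) = -4
w((10 + z(4, 6))*5) - 1*(-470221) = -4 - 1*(-470221) = -4 + 470221 = 470217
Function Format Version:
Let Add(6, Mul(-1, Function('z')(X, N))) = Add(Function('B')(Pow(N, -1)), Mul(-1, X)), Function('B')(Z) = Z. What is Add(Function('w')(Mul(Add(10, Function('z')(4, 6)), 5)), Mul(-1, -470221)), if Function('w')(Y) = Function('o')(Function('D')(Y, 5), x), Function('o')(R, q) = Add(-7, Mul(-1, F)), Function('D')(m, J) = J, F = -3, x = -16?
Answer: 470217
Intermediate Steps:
Function('z')(X, N) = Add(6, X, Mul(-1, Pow(N, -1))) (Function('z')(X, N) = Add(6, Mul(-1, Add(Pow(N, -1), Mul(-1, X)))) = Add(6, Add(X, Mul(-1, Pow(N, -1)))) = Add(6, X, Mul(-1, Pow(N, -1))))
Function('o')(R, q) = -4 (Function('o')(R, q) = Add(-7, Mul(-1, -3)) = Add(-7, 3) = -4)
Function('w')(Y) = -4
Add(Function('w')(Mul(Add(10, Function('z')(4, 6)), 5)), Mul(-1, -470221)) = Add(-4, Mul(-1, -470221)) = Add(-4, 470221) = 470217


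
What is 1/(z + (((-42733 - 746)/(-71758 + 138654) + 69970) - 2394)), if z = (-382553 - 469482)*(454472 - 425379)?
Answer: -66896/1658230536121863 ≈ -4.0342e-11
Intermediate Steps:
z = -24788254255 (z = -852035*29093 = -24788254255)
1/(z + (((-42733 - 746)/(-71758 + 138654) + 69970) - 2394)) = 1/(-24788254255 + (((-42733 - 746)/(-71758 + 138654) + 69970) - 2394)) = 1/(-24788254255 + ((-43479/66896 + 69970) - 2394)) = 1/(-24788254255 + (4680669641/66896 - 2394)) = 1/(-24788254255 + 4520520617/66896) = 1/(-1658230536121863/66896) = -66896/1658230536121863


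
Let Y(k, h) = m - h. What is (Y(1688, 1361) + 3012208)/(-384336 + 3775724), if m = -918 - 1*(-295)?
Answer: 107508/121121 ≈ 0.88761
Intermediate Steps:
m = -623 (m = -918 + 295 = -623)
Y(k, h) = -623 - h
(Y(1688, 1361) + 3012208)/(-384336 + 3775724) = ((-623 - 1*1361) + 3012208)/(-384336 + 3775724) = ((-623 - 1361) + 3012208)/3391388 = (-1984 + 3012208)*(1/3391388) = 3010224*(1/3391388) = 107508/121121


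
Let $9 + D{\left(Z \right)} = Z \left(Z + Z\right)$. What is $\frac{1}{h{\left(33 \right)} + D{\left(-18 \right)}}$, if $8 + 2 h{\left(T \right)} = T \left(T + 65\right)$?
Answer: $\frac{1}{2252} \approx 0.00044405$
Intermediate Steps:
$h{\left(T \right)} = -4 + \frac{T \left(65 + T\right)}{2}$ ($h{\left(T \right)} = -4 + \frac{T \left(T + 65\right)}{2} = -4 + \frac{T \left(65 + T\right)}{2}$)
$D{\left(Z \right)} = -9 + 2 Z^{2}$ ($D{\left(Z \right)} = -9 + Z \left(Z + Z\right) = -9 + Z 2 Z = -9 + 2 Z^{2}$)
$\frac{1}{h{\left(33 \right)} + D{\left(-18 \right)}} = \frac{1}{\left(-4 + \frac{33^{2}}{2} + \frac{65}{2} \cdot 33\right) - \left(9 - 2 \left(-18\right)^{2}\right)} = \frac{1}{\left(-4 + \frac{1}{2} \cdot 1089 + \frac{2145}{2}\right) + \left(-9 + 2 \cdot 324\right)} = \frac{1}{\left(-4 + \frac{1089}{2} + \frac{2145}{2}\right) + \left(-9 + 648\right)} = \frac{1}{1613 + 639} = \frac{1}{2252}$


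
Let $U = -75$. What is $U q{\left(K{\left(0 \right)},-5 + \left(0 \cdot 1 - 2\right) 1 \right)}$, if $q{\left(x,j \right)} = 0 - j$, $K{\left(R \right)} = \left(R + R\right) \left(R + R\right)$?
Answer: $-525$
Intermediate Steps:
$K{\left(R \right)} = 4 R^{2}$ ($K{\left(R \right)} = 2 R 2 R = 4 R^{2}$)
$q{\left(x,j \right)} = - j$
$U q{\left(K{\left(0 \right)},-5 + \left(0 \cdot 1 - 2\right) 1 \right)} = - 75 \left(- (-5 + \left(0 \cdot 1 - 2\right) 1)\right) = - 75 \left(- (-5 + \left(0 - 2\right) 1)\right) = - 75 \left(- (-5 - 2)\right) = - 75 \left(\left(-1\right) \left(-7\right)\right) = \left(-75\right) 7 = -525$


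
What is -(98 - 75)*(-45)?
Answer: 1035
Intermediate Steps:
-(98 - 75)*(-45) = -23*(-45) = -1*(-1035) = 1035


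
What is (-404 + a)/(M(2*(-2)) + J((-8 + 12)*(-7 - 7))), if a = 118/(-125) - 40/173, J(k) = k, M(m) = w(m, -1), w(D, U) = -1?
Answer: 2920638/410875 ≈ 7.1083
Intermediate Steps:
M(m) = -1
a = -25414/21625 (a = 118*(-1/125) - 40*1/173 = -118/125 - 40/173 = -25414/21625 ≈ -1.1752)
(-404 + a)/(M(2*(-2)) + J((-8 + 12)*(-7 - 7))) = (-404 - 25414/21625)/(-1 + (-8 + 12)*(-7 - 7)) = -8761914/(21625*(-1 + 4*(-14))) = -8761914/(21625*(-1 - 56)) = -8761914/21625/(-57) = -8761914/21625*(-1/57) = 2920638/410875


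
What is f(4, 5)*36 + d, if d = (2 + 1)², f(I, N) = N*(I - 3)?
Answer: 189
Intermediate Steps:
f(I, N) = N*(-3 + I)
d = 9 (d = 3² = 9)
f(4, 5)*36 + d = (5*(-3 + 4))*36 + 9 = (5*1)*36 + 9 = 5*36 + 9 = 180 + 9 = 189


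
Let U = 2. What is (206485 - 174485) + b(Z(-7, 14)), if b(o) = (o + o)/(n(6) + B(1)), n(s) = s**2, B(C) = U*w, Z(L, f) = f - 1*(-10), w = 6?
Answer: 32001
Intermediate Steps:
Z(L, f) = 10 + f (Z(L, f) = f + 10 = 10 + f)
B(C) = 12 (B(C) = 2*6 = 12)
b(o) = o/24 (b(o) = (o + o)/(6**2 + 12) = (2*o)/(36 + 12) = (2*o)/48 = (2*o)*(1/48) = o/24)
(206485 - 174485) + b(Z(-7, 14)) = (206485 - 174485) + (10 + 14)/24 = 32000 + (1/24)*24 = 32000 + 1 = 32001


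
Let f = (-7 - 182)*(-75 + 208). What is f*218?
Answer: -5479866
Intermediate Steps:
f = -25137 (f = -189*133 = -25137)
f*218 = -25137*218 = -5479866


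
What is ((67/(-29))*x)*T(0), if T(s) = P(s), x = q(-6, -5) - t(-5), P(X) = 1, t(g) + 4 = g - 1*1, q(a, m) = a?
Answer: -268/29 ≈ -9.2414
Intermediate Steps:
t(g) = -5 + g (t(g) = -4 + (g - 1*1) = -4 + (g - 1) = -4 + (-1 + g) = -5 + g)
x = 4 (x = -6 - (-5 - 5) = -6 - 1*(-10) = -6 + 10 = 4)
T(s) = 1
((67/(-29))*x)*T(0) = ((67/(-29))*4)*1 = ((67*(-1/29))*4)*1 = -67/29*4*1 = -268/29*1 = -268/29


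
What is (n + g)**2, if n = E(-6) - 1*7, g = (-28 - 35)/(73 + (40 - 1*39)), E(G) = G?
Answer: 1050625/5476 ≈ 191.86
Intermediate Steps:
g = -63/74 (g = -63/(73 + (40 - 39)) = -63/(73 + 1) = -63/74 ≈ -0.85135)
n = -13 (n = -6 - 1*7 = -6 - 7 = -13)
(n + g)**2 = (-13 - 63/74)**2 = (-1025/74)**2 = 1050625/5476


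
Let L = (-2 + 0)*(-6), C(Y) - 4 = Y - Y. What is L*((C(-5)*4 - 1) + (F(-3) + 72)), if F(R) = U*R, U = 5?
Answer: 864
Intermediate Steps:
C(Y) = 4 (C(Y) = 4 + (Y - Y) = 4 + 0 = 4)
F(R) = 5*R
L = 12 (L = -2*(-6) = 12)
L*((C(-5)*4 - 1) + (F(-3) + 72)) = 12*((4*4 - 1) + (5*(-3) + 72)) = 12*((16 - 1) + (-15 + 72)) = 12*(15 + 57) = 12*72 = 864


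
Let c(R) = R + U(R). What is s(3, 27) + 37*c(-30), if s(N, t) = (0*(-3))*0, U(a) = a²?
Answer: 32190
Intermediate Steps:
s(N, t) = 0 (s(N, t) = 0*0 = 0)
c(R) = R + R²
s(3, 27) + 37*c(-30) = 0 + 37*(-30*(1 - 30)) = 0 + 37*(-30*(-29)) = 0 + 37*870 = 0 + 32190 = 32190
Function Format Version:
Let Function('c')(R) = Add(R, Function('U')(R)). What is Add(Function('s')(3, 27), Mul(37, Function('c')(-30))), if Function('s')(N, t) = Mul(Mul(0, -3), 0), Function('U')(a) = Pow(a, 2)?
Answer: 32190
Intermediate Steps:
Function('s')(N, t) = 0 (Function('s')(N, t) = Mul(0, 0) = 0)
Function('c')(R) = Add(R, Pow(R, 2))
Add(Function('s')(3, 27), Mul(37, Function('c')(-30))) = Add(0, Mul(37, Mul(-30, Add(1, -30)))) = Add(0, Mul(37, Mul(-30, -29))) = Add(0, Mul(37, 870)) = Add(0, 32190) = 32190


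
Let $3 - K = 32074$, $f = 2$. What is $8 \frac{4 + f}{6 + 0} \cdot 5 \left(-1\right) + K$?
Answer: $-32111$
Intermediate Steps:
$K = -32071$ ($K = 3 - 32074 = -32071$)
$8 \frac{4 + f}{6 + 0} \cdot 5 \left(-1\right) + K = 8 \frac{4 + 2}{6 + 0} \cdot 5 \left(-1\right) - 32071 = 8 \cdot \frac{1}{6} \cdot 6 \left(-5\right) - 32071 = 8 \cdot 1 \left(-5\right) - 32071 = 8 \left(-5\right) - 32071 = -40 - 32071 = -32111$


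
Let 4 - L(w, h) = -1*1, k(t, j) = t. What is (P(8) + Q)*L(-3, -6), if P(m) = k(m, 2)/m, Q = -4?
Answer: -15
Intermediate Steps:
L(w, h) = 5 (L(w, h) = 4 - (-1) = 4 - 1*(-1) = 4 + 1 = 5)
P(m) = 1 (P(m) = m/m = 1)
(P(8) + Q)*L(-3, -6) = (1 - 4)*5 = -3*5 = -15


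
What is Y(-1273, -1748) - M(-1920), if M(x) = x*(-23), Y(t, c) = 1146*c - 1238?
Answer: -2048606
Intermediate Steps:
Y(t, c) = -1238 + 1146*c
M(x) = -23*x
Y(-1273, -1748) - M(-1920) = (-1238 + 1146*(-1748)) - (-23)*(-1920) = (-1238 - 2003208) - 1*44160 = -2004446 - 44160 = -2048606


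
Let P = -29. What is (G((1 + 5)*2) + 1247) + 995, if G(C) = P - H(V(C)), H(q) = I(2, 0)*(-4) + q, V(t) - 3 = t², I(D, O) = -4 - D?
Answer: 2042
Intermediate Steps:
V(t) = 3 + t²
H(q) = 24 + q (H(q) = (-4 - 1*2)*(-4) + q = (-4 - 2)*(-4) + q = -6*(-4) + q = 24 + q)
G(C) = -56 - C² (G(C) = -29 - (24 + (3 + C²)) = -29 - (27 + C²) = -29 + (-27 - C²) = -56 - C²)
(G((1 + 5)*2) + 1247) + 995 = ((-56 - ((1 + 5)*2)²) + 1247) + 995 = ((-56 - (6*2)²) + 1247) + 995 = ((-56 - 1*12²) + 1247) + 995 = ((-56 - 1*144) + 1247) + 995 = ((-56 - 144) + 1247) + 995 = (-200 + 1247) + 995 = 1047 + 995 = 2042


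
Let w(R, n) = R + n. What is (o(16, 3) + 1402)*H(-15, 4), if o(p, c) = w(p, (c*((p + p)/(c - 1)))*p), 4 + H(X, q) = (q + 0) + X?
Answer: -32790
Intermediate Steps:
H(X, q) = -4 + X + q (H(X, q) = -4 + ((q + 0) + X) = -4 + (q + X) = -4 + (X + q) = -4 + X + q)
o(p, c) = p + 2*c*p**2/(-1 + c) (o(p, c) = p + (c*((p + p)/(c - 1)))*p = p + (c*((2*p)/(-1 + c)))*p = p + (c*(2*p/(-1 + c)))*p = p + (2*c*p/(-1 + c))*p = p + 2*c*p**2/(-1 + c))
(o(16, 3) + 1402)*H(-15, 4) = (16*(-1 + 3 + 2*3*16)/(-1 + 3) + 1402)*(-4 - 15 + 4) = (16*(-1 + 3 + 96)/2 + 1402)*(-15) = (16*(1/2)*98 + 1402)*(-15) = (784 + 1402)*(-15) = 2186*(-15) = -32790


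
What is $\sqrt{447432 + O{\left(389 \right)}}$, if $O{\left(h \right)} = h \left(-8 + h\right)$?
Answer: $\sqrt{595641} \approx 771.78$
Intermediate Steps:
$\sqrt{447432 + O{\left(389 \right)}} = \sqrt{447432 + 389 \left(-8 + 389\right)} = \sqrt{447432 + 389 \cdot 381} = \sqrt{447432 + 148209} = \sqrt{595641}$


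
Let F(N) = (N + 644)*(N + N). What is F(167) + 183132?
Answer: 454006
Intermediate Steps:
F(N) = 2*N*(644 + N) (F(N) = (644 + N)*(2*N) = 2*N*(644 + N))
F(167) + 183132 = 2*167*(644 + 167) + 183132 = 2*167*811 + 183132 = 270874 + 183132 = 454006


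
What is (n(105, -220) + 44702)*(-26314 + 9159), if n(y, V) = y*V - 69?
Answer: -369398615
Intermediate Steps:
n(y, V) = -69 + V*y (n(y, V) = V*y - 69 = -69 + V*y)
(n(105, -220) + 44702)*(-26314 + 9159) = ((-69 - 220*105) + 44702)*(-26314 + 9159) = ((-69 - 23100) + 44702)*(-17155) = (-23169 + 44702)*(-17155) = 21533*(-17155) = -369398615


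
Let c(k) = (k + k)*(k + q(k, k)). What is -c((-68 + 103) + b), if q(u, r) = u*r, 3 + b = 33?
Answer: -557700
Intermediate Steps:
b = 30 (b = -3 + 33 = 30)
q(u, r) = r*u
c(k) = 2*k*(k + k²) (c(k) = (k + k)*(k + k*k) = (2*k)*(k + k²) = 2*k*(k + k²))
-c((-68 + 103) + b) = -2*((-68 + 103) + 30)²*(1 + ((-68 + 103) + 30)) = -2*(35 + 30)²*(1 + (35 + 30)) = -2*65²*(1 + 65) = -2*4225*66 = -1*557700 = -557700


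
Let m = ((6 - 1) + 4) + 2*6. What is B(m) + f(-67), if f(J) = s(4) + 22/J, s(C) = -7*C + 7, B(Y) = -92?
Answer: -7593/67 ≈ -113.33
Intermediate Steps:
m = 21 (m = (5 + 4) + 12 = 9 + 12 = 21)
s(C) = 7 - 7*C
f(J) = -21 + 22/J (f(J) = (7 - 7*4) + 22/J = (7 - 28) + 22/J = -21 + 22/J)
B(m) + f(-67) = -92 + (-21 + 22/(-67)) = -92 + (-21 + 22*(-1/67)) = -92 + (-21 - 22/67) = -92 - 1429/67 = -7593/67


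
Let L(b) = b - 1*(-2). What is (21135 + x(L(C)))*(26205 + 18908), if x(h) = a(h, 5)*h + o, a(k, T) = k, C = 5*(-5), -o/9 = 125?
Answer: 926575907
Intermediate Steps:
o = -1125 (o = -9*125 = -1125)
C = -25
L(b) = 2 + b (L(b) = b + 2 = 2 + b)
x(h) = -1125 + h² (x(h) = h*h - 1125 = h² - 1125 = -1125 + h²)
(21135 + x(L(C)))*(26205 + 18908) = (21135 + (-1125 + (2 - 25)²))*(26205 + 18908) = (21135 + (-1125 + (-23)²))*45113 = (21135 + (-1125 + 529))*45113 = (21135 - 596)*45113 = 20539*45113 = 926575907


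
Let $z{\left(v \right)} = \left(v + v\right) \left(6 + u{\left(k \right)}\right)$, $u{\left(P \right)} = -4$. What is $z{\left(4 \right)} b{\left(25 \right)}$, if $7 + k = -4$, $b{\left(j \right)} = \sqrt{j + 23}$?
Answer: $64 \sqrt{3} \approx 110.85$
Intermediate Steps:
$b{\left(j \right)} = \sqrt{23 + j}$
$k = -11$ ($k = -7 - 4 = -11$)
$z{\left(v \right)} = 4 v$ ($z{\left(v \right)} = \left(v + v\right) \left(6 - 4\right) = 2 v 2 = 4 v$)
$z{\left(4 \right)} b{\left(25 \right)} = 4 \cdot 4 \sqrt{23 + 25} = 16 \sqrt{48} = 16 \cdot 4 \sqrt{3} = 64 \sqrt{3}$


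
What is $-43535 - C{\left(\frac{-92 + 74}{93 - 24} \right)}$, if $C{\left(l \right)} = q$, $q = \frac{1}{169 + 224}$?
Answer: $- \frac{17109256}{393} \approx -43535.0$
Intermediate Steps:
$q = \frac{1}{393} \approx 0.0025445$
$C{\left(l \right)} = \frac{1}{393}$
$-43535 - C{\left(\frac{-92 + 74}{93 - 24} \right)} = -43535 - \frac{1}{393} = - \frac{17109256}{393}$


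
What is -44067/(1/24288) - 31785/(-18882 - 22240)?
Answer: -44012847618327/41122 ≈ -1.0703e+9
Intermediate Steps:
-44067/(1/24288) - 31785/(-18882 - 22240) = -44067/1/24288 - 31785/(-41122) = -44067*24288 - 31785*(-1/41122) = -1070299296 + 31785/41122 = -44012847618327/41122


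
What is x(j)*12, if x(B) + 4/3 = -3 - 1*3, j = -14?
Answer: -88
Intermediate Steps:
x(B) = -22/3 (x(B) = -4/3 + (-3 - 1*3) = -4/3 + (-3 - 3) = -4/3 - 6 = -22/3)
x(j)*12 = -22/3*12 = -88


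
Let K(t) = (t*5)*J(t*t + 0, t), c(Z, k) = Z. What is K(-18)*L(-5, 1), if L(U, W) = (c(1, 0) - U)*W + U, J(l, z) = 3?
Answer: -270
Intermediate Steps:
L(U, W) = U + W*(1 - U) (L(U, W) = (1 - U)*W + U = W*(1 - U) + U = U + W*(1 - U))
K(t) = 15*t (K(t) = (t*5)*3 = (5*t)*3 = 15*t)
K(-18)*L(-5, 1) = (15*(-18))*(-5 + 1 - 1*(-5)*1) = -270*(-5 + 1 + 5) = -270*1 = -270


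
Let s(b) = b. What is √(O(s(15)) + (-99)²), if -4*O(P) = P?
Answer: √39189/2 ≈ 98.981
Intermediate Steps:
O(P) = -P/4
√(O(s(15)) + (-99)²) = √(-¼*15 + (-99)²) = √(-15/4 + 9801) = √(39189/4) = √39189/2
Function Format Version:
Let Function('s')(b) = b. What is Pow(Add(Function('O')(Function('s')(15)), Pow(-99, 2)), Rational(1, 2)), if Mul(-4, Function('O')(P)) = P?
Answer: Mul(Rational(1, 2), Pow(39189, Rational(1, 2))) ≈ 98.981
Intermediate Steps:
Function('O')(P) = Mul(Rational(-1, 4), P)
Pow(Add(Function('O')(Function('s')(15)), Pow(-99, 2)), Rational(1, 2)) = Pow(Add(Mul(Rational(-1, 4), 15), Pow(-99, 2)), Rational(1, 2)) = Pow(Add(Rational(-15, 4), 9801), Rational(1, 2)) = Pow(Rational(39189, 4), Rational(1, 2)) = Mul(Rational(1, 2), Pow(39189, Rational(1, 2)))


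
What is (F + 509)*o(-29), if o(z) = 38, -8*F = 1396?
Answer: 12711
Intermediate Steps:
F = -349/2 (F = -1/8*1396 = -349/2 ≈ -174.50)
(F + 509)*o(-29) = (-349/2 + 509)*38 = (669/2)*38 = 12711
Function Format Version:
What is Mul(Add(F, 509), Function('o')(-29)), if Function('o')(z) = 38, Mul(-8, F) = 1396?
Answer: 12711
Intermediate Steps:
F = Rational(-349, 2) (F = Mul(Rational(-1, 8), 1396) = Rational(-349, 2) ≈ -174.50)
Mul(Add(F, 509), Function('o')(-29)) = Mul(Add(Rational(-349, 2), 509), 38) = Mul(Rational(669, 2), 38) = 12711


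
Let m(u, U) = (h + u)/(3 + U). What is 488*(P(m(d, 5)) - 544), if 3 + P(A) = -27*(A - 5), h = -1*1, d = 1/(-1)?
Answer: -197762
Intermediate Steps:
d = -1
h = -1
m(u, U) = (-1 + u)/(3 + U)
P(A) = 132 - 27*A (P(A) = -3 - 27*(A - 5) = -3 - 27*(-5 + A) = -3 + (135 - 27*A) = 132 - 27*A)
488*(P(m(d, 5)) - 544) = 488*((132 - 27*(-1 - 1)/(3 + 5)) - 544) = 488*((132 - 27*(-2)/8) - 544) = 488*((132 - 27*(-¼)) - 544) = 488*((132 + 27/4) - 544) = 488*(555/4 - 544) = 488*(-1621/4) = -197762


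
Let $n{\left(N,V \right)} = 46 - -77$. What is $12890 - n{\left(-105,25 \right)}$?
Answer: $12767$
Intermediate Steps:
$n{\left(N,V \right)} = 123$ ($n{\left(N,V \right)} = 46 + 77 = 123$)
$12890 - n{\left(-105,25 \right)} = 12890 - 123 = 12767$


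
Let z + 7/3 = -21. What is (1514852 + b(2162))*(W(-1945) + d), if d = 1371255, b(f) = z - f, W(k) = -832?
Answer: 6218979574000/3 ≈ 2.0730e+12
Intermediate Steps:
z = -70/3 (z = -7/3 - 21 = -70/3 ≈ -23.333)
b(f) = -70/3 - f
(1514852 + b(2162))*(W(-1945) + d) = (1514852 + (-70/3 - 1*2162))*(-832 + 1371255) = (1514852 + (-70/3 - 2162))*1370423 = (1514852 - 6556/3)*1370423 = (4538000/3)*1370423 = 6218979574000/3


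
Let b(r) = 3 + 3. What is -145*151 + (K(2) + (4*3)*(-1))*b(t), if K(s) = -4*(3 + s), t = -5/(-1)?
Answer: -22087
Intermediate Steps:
t = 5 (t = -5*(-1) = 5)
b(r) = 6
K(s) = -12 - 4*s
-145*151 + (K(2) + (4*3)*(-1))*b(t) = -145*151 + ((-12 - 4*2) + (4*3)*(-1))*6 = -21895 + ((-12 - 8) + 12*(-1))*6 = -21895 + (-20 - 12)*6 = -21895 - 32*6 = -21895 - 192 = -22087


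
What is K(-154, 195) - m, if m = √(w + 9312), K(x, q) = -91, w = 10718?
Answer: -91 - √20030 ≈ -232.53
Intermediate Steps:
m = √20030 (m = √(10718 + 9312) = √20030 ≈ 141.53)
K(-154, 195) - m = -91 - √20030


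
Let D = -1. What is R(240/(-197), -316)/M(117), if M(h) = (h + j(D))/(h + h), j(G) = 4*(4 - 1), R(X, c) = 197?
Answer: 15366/43 ≈ 357.35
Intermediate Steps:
j(G) = 12 (j(G) = 4*3 = 12)
M(h) = (12 + h)/(2*h) (M(h) = (h + 12)/(h + h) = (12 + h)/((2*h)) = (12 + h)*(1/(2*h)) = (12 + h)/(2*h))
R(240/(-197), -316)/M(117) = 197/(((½)*(12 + 117)/117)) = 197/(((½)*(1/117)*129)) = 197/(43/78) = 197*(78/43) = 15366/43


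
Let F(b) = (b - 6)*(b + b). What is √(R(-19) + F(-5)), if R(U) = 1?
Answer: √111 ≈ 10.536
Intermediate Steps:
F(b) = 2*b*(-6 + b) (F(b) = (-6 + b)*(2*b) = 2*b*(-6 + b))
√(R(-19) + F(-5)) = √(1 + 2*(-5)*(-6 - 5)) = √(1 + 2*(-5)*(-11)) = √(1 + 110) = √111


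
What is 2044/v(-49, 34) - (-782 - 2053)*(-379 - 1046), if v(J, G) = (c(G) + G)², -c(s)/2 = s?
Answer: -1167523364/289 ≈ -4.0399e+6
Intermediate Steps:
c(s) = -2*s
v(J, G) = G² (v(J, G) = (-2*G + G)² = (-G)² = G²)
2044/v(-49, 34) - (-782 - 2053)*(-379 - 1046) = 2044/(34²) - (-782 - 2053)*(-379 - 1046) = 2044/1156 - (-2835)*(-1425) = 2044*(1/1156) - 1*4039875 = 511/289 - 4039875 = -1167523364/289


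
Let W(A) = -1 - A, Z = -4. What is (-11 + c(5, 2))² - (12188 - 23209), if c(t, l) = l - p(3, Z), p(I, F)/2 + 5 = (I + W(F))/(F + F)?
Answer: 44109/4 ≈ 11027.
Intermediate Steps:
p(I, F) = -10 + (-1 + I - F)/F (p(I, F) = -10 + 2*((I + (-1 - F))/(F + F)) = -10 + 2*((-1 + I - F)/((2*F))) = -10 + 2*((-1 + I - F)*(1/(2*F))) = -10 + 2*((-1 + I - F)/(2*F)) = -10 + (-1 + I - F)/F)
c(t, l) = 23/2 + l (c(t, l) = l - (-1 + 3 - 11*(-4))/(-4) = l - (-1)*(-1 + 3 + 44)/4 = l - (-1)*46/4 = l - 1*(-23/2) = l + 23/2 = 23/2 + l)
(-11 + c(5, 2))² - (12188 - 23209) = (-11 + (23/2 + 2))² - (12188 - 23209) = (-11 + 27/2)² - 1*(-11021) = (5/2)² + 11021 = 25/4 + 11021 = 44109/4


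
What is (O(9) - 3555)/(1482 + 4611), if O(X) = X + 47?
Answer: -3499/6093 ≈ -0.57427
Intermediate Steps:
O(X) = 47 + X
(O(9) - 3555)/(1482 + 4611) = ((47 + 9) - 3555)/(1482 + 4611) = (56 - 3555)/6093 = -3499*1/6093 = -3499/6093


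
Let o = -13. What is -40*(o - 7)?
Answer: 800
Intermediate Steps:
-40*(o - 7) = -40*(-13 - 7) = -40*(-20) = 800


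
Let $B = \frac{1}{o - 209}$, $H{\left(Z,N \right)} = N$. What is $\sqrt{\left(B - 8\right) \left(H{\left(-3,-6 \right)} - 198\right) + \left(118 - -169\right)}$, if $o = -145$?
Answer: $\frac{\sqrt{6682045}}{59} \approx 43.813$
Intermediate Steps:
$B = - \frac{1}{354}$ ($B = \frac{1}{-145 - 209} = \frac{1}{-354} = - \frac{1}{354} \approx -0.0028249$)
$\sqrt{\left(B - 8\right) \left(H{\left(-3,-6 \right)} - 198\right) + \left(118 - -169\right)} = \sqrt{\left(- \frac{1}{354} - 8\right) \left(-6 - 198\right) + \left(118 - -169\right)} = \sqrt{\left(- \frac{2833}{354}\right) \left(-204\right) + \left(118 + 169\right)} = \sqrt{\frac{96322}{59} + 287} = \sqrt{\frac{113255}{59}} = \frac{\sqrt{6682045}}{59}$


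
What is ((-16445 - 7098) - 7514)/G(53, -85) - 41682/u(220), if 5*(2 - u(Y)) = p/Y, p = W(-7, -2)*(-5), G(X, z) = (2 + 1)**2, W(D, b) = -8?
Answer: -444199/18 ≈ -24678.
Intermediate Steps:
G(X, z) = 9 (G(X, z) = 3**2 = 9)
p = 40 (p = -8*(-5) = 40)
u(Y) = 2 - 8/Y
((-16445 - 7098) - 7514)/G(53, -85) - 41682/u(220) = ((-16445 - 7098) - 7514)/9 - 41682/(2 - 8/220) = (-23543 - 7514)*(1/9) - 41682/(2 - 8*1/220) = -31057*1/9 - 41682/(2 - 2/55) = -31057/9 - 41682/108/55 = -31057/9 - 41682*55/108 = -31057/9 - 382085/18 = -444199/18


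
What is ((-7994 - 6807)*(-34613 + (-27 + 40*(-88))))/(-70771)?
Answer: -564806160/70771 ≈ -7980.8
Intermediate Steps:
((-7994 - 6807)*(-34613 + (-27 + 40*(-88))))/(-70771) = -14801*(-34613 + (-27 - 3520))*(-1/70771) = -14801*(-34613 - 3547)*(-1/70771) = -14801*(-38160)*(-1/70771) = 564806160*(-1/70771) = -564806160/70771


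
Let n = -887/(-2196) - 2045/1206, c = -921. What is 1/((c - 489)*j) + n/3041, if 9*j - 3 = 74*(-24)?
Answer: -8724302593/20713698333540 ≈ -0.00042119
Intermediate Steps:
n = -190061/147132 (n = -887*(-1/2196) - 2045*1/1206 = 887/2196 - 2045/1206 = -190061/147132 ≈ -1.2918)
j = -197 (j = ⅓ + (74*(-24))/9 = ⅓ + (⅑)*(-1776) = ⅓ - 592/3 = -197)
1/((c - 489)*j) + n/3041 = 1/(-921 - 489*(-197)) - 190061/147132/3041 = -1/197/(-1410) - 190061/147132*1/3041 = -1/1410*(-1/197) - 190061/447428412 = 1/277770 - 190061/447428412 = -8724302593/20713698333540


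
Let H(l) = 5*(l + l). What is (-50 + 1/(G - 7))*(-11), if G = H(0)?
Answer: 3861/7 ≈ 551.57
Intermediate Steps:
H(l) = 10*l (H(l) = 5*(2*l) = 10*l)
G = 0 (G = 10*0 = 0)
(-50 + 1/(G - 7))*(-11) = (-50 + 1/(0 - 7))*(-11) = (-50 + 1/(-7))*(-11) = (-50 - ⅐)*(-11) = -351/7*(-11) = 3861/7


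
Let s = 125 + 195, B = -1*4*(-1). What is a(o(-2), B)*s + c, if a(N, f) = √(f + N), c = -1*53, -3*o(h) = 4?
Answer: -53 + 640*√6/3 ≈ 469.56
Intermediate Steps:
B = 4 (B = -4*(-1) = 4)
o(h) = -4/3 (o(h) = -⅓*4 = -4/3)
s = 320
c = -53
a(N, f) = √(N + f)
a(o(-2), B)*s + c = √(-4/3 + 4)*320 - 53 = √(8/3)*320 - 53 = (2*√6/3)*320 - 53 = 640*√6/3 - 53 = -53 + 640*√6/3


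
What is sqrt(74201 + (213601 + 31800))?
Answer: sqrt(319602) ≈ 565.33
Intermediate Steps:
sqrt(74201 + (213601 + 31800)) = sqrt(74201 + 245401) = sqrt(319602)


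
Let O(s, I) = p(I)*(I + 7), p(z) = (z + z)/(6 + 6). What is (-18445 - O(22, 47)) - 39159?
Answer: -58027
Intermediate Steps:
p(z) = z/6 (p(z) = (2*z)/12 = (2*z)*(1/12) = z/6)
O(s, I) = I*(7 + I)/6 (O(s, I) = (I/6)*(I + 7) = (I/6)*(7 + I) = I*(7 + I)/6)
(-18445 - O(22, 47)) - 39159 = (-18445 - 47*(7 + 47)/6) - 39159 = (-18445 - 47*54/6) - 39159 = (-18445 - 1*423) - 39159 = (-18445 - 423) - 39159 = -18868 - 39159 = -58027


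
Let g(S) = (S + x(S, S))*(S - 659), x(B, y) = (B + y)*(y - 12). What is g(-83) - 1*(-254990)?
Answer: -11384764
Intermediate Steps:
x(B, y) = (-12 + y)*(B + y) (x(B, y) = (B + y)*(-12 + y) = (-12 + y)*(B + y))
g(S) = (-659 + S)*(-23*S + 2*S²) (g(S) = (S + (S² - 12*S - 12*S + S*S))*(S - 659) = (S + (S² - 12*S - 12*S + S²))*(-659 + S) = (S + (-24*S + 2*S²))*(-659 + S) = (-23*S + 2*S²)*(-659 + S) = (-659 + S)*(-23*S + 2*S²))
g(-83) - 1*(-254990) = -83*(15157 - 1341*(-83) + 2*(-83)²) - 1*(-254990) = -83*(15157 + 111303 + 2*6889) + 254990 = -83*(15157 + 111303 + 13778) + 254990 = -83*140238 + 254990 = -11639754 + 254990 = -11384764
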